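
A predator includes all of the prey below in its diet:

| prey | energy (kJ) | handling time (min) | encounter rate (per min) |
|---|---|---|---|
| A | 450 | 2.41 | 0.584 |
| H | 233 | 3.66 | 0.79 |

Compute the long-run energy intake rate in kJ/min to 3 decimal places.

84.334 kJ/min

R = Σλ_iE_i / (1 + Σλ_ih_i)
Numerator: 0.584×450 + 0.79×233 = 446.9
Denominator: 1 + 0.584×2.41 + 0.79×3.66 = 5.299
R = 446.9/5.299 = 84.33 kJ/min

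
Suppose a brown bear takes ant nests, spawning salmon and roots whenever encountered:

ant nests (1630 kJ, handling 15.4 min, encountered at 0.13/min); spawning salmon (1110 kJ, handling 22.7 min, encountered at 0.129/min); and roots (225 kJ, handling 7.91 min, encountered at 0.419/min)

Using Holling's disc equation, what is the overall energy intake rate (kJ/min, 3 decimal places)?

R = Σλ_iE_i / (1 + Σλ_ih_i)
Numerator: 0.13×1630 + 0.129×1110 + 0.419×225 = 449.4
Denominator: 1 + 0.13×15.4 + 0.129×22.7 + 0.419×7.91 = 9.245
R = 449.4/9.245 = 48.61 kJ/min

48.608 kJ/min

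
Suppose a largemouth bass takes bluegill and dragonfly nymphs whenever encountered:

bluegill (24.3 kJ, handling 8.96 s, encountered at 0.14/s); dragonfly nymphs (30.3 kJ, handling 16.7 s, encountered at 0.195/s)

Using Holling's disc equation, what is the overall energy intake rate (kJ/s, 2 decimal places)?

Energy encountered per unit search time: 0.14×24.3 + 0.195×30.3 = 9.311 kJ/s.
Handling time per unit search time: 0.14×8.96 + 0.195×16.7 = 4.511.
Rate = 9.311/(1 + 4.511) = 1.689 kJ/s.

1.69 kJ/s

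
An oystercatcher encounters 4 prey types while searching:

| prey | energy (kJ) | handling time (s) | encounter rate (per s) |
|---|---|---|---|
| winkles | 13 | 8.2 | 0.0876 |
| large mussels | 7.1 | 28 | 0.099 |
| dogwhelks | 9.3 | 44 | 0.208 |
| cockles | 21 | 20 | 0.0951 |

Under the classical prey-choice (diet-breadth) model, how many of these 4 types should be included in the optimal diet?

Profitabilities (E/h, kJ/s): winkles 1.59, cockles 1.05, large mussels 0.254, dogwhelks 0.211. Add prey in this order while the next type's profitability exceeds the intake rate on those already taken.
Rate on top 1: 0.6627. cockles: 1.05 > 0.6627 → include.
Rate on top 2: 0.8662. large mussels: 0.254 < 0.8662 → exclude; stop.
Optimal diet: winkles, cockles — 2 of 4 types.

2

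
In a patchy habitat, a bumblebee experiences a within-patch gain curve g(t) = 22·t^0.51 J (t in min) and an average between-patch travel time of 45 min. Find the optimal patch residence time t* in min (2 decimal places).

46.84 min

Maximise g(t)/(T+t): set derivative to zero → g'(t)(T+t) = g(t).
g'(t) = 0.51·22·t^-0.49. Setting 0.51·22·t^-0.49 = 22·t^0.51/(45+t) gives 0.51(45+t) = t, so 0.49·t = 0.51×45.
t* = 0.51×45/0.49 = 46.84 min.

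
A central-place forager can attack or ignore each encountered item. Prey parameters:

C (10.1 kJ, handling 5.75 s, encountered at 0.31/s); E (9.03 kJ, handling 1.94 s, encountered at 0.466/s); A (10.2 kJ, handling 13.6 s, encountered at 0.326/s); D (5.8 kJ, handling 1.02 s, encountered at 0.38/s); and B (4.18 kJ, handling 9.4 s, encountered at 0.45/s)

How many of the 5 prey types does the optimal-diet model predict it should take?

Profitabilities (E/h, kJ/s): D 5.69, E 4.65, C 1.76, A 0.75, B 0.445. Add prey in this order while the next type's profitability exceeds the intake rate on those already taken.
Rate on top 1: 1.588. E: 4.65 > 1.588 → include.
Rate on top 2: 2.798. C: 1.76 < 2.798 → exclude; stop.
Optimal diet: D, E — 2 of 5 types.

2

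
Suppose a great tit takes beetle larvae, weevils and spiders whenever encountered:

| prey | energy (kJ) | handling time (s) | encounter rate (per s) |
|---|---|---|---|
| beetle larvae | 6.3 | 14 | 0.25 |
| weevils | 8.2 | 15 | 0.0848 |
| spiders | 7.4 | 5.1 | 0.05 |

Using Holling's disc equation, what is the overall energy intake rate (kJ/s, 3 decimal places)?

R = (0.25×6.3 + 0.0848×8.2 + 0.05×7.4) / (1 + 0.25×14 + 0.0848×15 + 0.05×5.1) = 2.64/6.027 = 0.4381 kJ/s.

0.438 kJ/s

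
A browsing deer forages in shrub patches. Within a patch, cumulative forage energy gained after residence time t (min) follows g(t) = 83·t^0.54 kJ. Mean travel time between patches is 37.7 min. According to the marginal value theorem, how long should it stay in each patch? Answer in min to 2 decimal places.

Optimal t* satisfies g'(t*) = g(t*)/(T + t*).
g'(t) = 0.54·83·t^-0.46. Setting 0.54·83·t^-0.46 = 83·t^0.54/(37.7+t) gives 0.54(37.7+t) = t, so 0.46·t = 0.54×37.7.
t* = 0.54×37.7/0.46 = 44.26 min.

44.26 min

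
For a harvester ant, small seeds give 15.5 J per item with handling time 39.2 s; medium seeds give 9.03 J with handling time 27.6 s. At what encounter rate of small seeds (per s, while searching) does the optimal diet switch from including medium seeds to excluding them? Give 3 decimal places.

0.122 per s

The zero-one rule: include medium seeds iff E₂/h₂ > λE₁/(1+λh₁). Equality gives the switch point.
λE₁h₂ = E₂ + λE₂h₁ ⇒ λ = E₂/(E₁h₂ − E₂h₁) = 9.03/(427.8 − 354) = 0.1223 per s.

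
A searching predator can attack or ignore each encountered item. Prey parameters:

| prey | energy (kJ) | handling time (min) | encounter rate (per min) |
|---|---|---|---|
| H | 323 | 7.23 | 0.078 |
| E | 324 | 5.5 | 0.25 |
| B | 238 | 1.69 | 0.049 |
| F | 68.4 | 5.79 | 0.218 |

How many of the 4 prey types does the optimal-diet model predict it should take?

3

E/h in descending order: B 141, E 58.9, H 44.7, F 11.8 kJ/min. The optimal diet is the largest prefix of this list for which every included type satisfies E_i/h_i > R on the types above it.
Rate on top 1: 10.77. E: 58.9 > 10.77 → include.
Rate on top 2: 37.7. H: 44.7 > 37.7 → include.
Rate on top 3: 39. F: 11.8 < 39 → exclude; stop.
Optimal diet: B, E, H — 3 of 4 types.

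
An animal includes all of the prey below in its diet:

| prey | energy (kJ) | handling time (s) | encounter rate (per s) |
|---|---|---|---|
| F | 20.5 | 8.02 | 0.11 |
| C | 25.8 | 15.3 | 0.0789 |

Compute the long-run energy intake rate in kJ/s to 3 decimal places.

1.389 kJ/s

R = Σλ_iE_i / (1 + Σλ_ih_i)
Numerator: 0.11×20.5 + 0.0789×25.8 = 4.291
Denominator: 1 + 0.11×8.02 + 0.0789×15.3 = 3.089
R = 4.291/3.089 = 1.389 kJ/s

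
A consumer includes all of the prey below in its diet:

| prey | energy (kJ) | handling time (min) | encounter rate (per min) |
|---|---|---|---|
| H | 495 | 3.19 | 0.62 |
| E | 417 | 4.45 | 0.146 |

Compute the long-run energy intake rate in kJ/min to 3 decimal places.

101.387 kJ/min

R = Σλ_iE_i / (1 + Σλ_ih_i)
Numerator: 0.62×495 + 0.146×417 = 367.8
Denominator: 1 + 0.62×3.19 + 0.146×4.45 = 3.627
R = 367.8/3.627 = 101.4 kJ/min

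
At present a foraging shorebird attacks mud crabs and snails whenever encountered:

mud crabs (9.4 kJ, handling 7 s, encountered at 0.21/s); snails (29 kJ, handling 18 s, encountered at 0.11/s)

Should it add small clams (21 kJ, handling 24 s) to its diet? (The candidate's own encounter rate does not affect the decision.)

No

Intake rate on the current diet: R = (0.21×9.4 + 0.11×29) / (1 + 0.21×7 + 0.11×18) = 5.164/4.45 = 1.16 kJ/s.
Profitability of small clams: 21/24 = 0.875 kJ/s.
0.875 < 1.16, so adding small clams would lower the average — exclude it.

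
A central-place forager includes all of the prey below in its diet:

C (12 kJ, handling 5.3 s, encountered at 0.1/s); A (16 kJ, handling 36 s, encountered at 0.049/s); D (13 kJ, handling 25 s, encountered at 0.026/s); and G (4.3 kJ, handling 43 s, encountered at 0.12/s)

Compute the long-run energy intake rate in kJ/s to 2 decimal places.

Energy encountered per unit search time: 0.1×12 + 0.049×16 + 0.026×13 + 0.12×4.3 = 2.838 kJ/s.
Handling time per unit search time: 0.1×5.3 + 0.049×36 + 0.026×25 + 0.12×43 = 8.104.
Rate = 2.838/(1 + 8.104) = 0.3117 kJ/s.

0.31 kJ/s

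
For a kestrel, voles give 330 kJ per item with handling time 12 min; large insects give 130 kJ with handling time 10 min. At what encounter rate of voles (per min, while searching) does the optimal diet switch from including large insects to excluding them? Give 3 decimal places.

0.075 per min

Drop large insects once their profitability E₂/h₂ falls below the rate achievable on voles alone: E₂/h₂ = λE₁/(1 + λh₁).
Solve for λ: λE₁h₂ = E₂(1 + λh₁) → λ(E₁h₂ − E₂h₁) = E₂ → λ = E₂/(E₁h₂ − E₂h₁).
λ = 130/(330×10 − 130×12) = 130/1740 = 0.07471 per min.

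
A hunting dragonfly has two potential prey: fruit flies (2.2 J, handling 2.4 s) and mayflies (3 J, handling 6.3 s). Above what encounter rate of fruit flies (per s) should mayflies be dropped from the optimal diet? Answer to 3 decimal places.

At the threshold, the rate on fruit flies alone equals the profitability of mayflies: λ·2.2/(1 + λ·2.4) = 3/6.3 = 0.4762.
Rearranging, λ(2.2 − 0.4762×2.4) = 0.4762, so λ = 0.4762/1.057 = 0.4505 per s.

0.450 per s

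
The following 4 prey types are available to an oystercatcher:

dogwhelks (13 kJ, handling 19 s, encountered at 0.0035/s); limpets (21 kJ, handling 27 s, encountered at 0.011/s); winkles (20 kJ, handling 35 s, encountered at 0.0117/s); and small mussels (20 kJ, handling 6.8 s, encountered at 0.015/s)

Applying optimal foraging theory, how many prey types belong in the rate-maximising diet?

4

Profitabilities (E/h, kJ/s): small mussels 2.94, limpets 0.778, dogwhelks 0.684, winkles 0.571. Add prey in this order while the next type's profitability exceeds the intake rate on those already taken.
Rate on top 1: 0.2722. limpets: 0.778 > 0.2722 → include.
Rate on top 2: 0.3796. dogwhelks: 0.684 > 0.3796 → include.
Rate on top 3: 0.3934. winkles: 0.571 > 0.3934 → include.
Optimal diet: small mussels, limpets, dogwhelks, winkles — 4 of 4 types.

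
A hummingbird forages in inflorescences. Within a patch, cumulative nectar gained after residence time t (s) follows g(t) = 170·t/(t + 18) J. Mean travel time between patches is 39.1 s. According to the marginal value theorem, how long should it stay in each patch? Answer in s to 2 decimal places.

By the marginal value theorem, leave when the instantaneous gain rate g'(t) equals the habitat-wide average g(t)/(T + t).
g'(t) = 170·18/(t + 18)². Setting 170·18/(t+18)² = 170t/[(t+18)(39.1+t)] gives 18(39.1+t) = t(t+18), so t² = 18×39.1 = 703.8.
t* = √703.8 = 26.53 s.

26.53 s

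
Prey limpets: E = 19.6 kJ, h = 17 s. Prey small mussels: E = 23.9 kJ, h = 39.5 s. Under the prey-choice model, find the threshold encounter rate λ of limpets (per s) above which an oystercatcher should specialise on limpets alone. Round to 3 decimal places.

At the threshold, the rate on limpets alone equals the profitability of small mussels: λ·19.6/(1 + λ·17) = 23.9/39.5 = 0.6051.
Rearranging, λ(19.6 − 0.6051×17) = 0.6051, so λ = 0.6051/9.314 = 0.06496 per s.

0.065 per s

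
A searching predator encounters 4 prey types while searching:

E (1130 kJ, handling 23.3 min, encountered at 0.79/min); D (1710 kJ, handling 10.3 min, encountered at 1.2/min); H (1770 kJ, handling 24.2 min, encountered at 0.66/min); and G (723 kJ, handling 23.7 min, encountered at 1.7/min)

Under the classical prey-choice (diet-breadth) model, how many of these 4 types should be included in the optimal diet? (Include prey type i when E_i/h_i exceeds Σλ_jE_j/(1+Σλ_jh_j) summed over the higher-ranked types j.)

E/h in descending order: D 166, H 73.1, E 48.5, G 30.5 kJ/min. The optimal diet is the largest prefix of this list for which every included type satisfies E_i/h_i > R on the types above it.
Rate on top 1: 153.6. H: 73.1 < 153.6 → exclude; stop.
Optimal diet: D — 1 of 4 types.

1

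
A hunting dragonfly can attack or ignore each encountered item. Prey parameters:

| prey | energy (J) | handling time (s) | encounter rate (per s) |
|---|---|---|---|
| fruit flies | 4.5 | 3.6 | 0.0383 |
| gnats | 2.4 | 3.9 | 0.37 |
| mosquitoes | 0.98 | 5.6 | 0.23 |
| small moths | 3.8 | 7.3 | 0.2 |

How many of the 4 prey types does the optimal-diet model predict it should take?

E/h in descending order: fruit flies 1.25, gnats 0.615, small moths 0.521, mosquitoes 0.175 J/s. The optimal diet is the largest prefix of this list for which every included type satisfies E_i/h_i > R on the types above it.
Rate on top 1: 0.1515. gnats: 0.615 > 0.1515 → include.
Rate on top 2: 0.4108. small moths: 0.521 > 0.4108 → include.
Rate on top 3: 0.4505. mosquitoes: 0.175 < 0.4505 → exclude; stop.
Optimal diet: fruit flies, gnats, small moths — 3 of 4 types.

3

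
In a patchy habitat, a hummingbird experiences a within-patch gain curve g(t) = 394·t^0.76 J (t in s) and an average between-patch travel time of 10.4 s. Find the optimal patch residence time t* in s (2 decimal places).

32.93 s

Maximise g(t)/(T+t): set derivative to zero → g'(t)(T+t) = g(t).
g'(t) = 0.76·394·t^-0.24. Setting 0.76·394·t^-0.24 = 394·t^0.76/(10.4+t) gives 0.76(10.4+t) = t, so 0.24·t = 0.76×10.4.
t* = 0.76×10.4/0.24 = 32.93 s.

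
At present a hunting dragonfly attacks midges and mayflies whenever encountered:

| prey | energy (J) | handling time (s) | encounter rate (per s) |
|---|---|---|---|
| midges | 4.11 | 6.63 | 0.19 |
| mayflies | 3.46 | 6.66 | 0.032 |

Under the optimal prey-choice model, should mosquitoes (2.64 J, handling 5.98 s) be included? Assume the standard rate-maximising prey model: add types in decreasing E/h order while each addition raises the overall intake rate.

Yes

On midges and mayflies alone, R = ΣλE/(1+Σλh) = 0.8916/2.473 = 0.3606 J/s.
Profitability of mosquitoes: 2.64/5.98 = 0.4415 J/s.
Since 0.4415 > R, including mosquitoes increases the long-run rate.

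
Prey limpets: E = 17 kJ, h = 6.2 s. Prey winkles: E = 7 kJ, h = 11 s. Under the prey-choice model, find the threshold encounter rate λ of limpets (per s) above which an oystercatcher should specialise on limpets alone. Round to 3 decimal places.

0.049 per s

At the threshold, the rate on limpets alone equals the profitability of winkles: λ·17/(1 + λ·6.2) = 7/11 = 0.6364.
Rearranging, λ(17 − 0.6364×6.2) = 0.6364, so λ = 0.6364/13.05 = 0.04875 per s.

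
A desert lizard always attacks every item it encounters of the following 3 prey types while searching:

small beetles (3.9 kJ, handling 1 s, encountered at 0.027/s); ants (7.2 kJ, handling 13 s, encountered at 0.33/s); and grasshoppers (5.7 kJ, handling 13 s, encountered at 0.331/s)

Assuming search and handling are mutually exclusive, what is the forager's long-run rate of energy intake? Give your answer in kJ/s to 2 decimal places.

R = Σλ_iE_i / (1 + Σλ_ih_i)
Numerator: 0.027×3.9 + 0.33×7.2 + 0.331×5.7 = 4.368
Denominator: 1 + 0.027×1 + 0.33×13 + 0.331×13 = 9.62
R = 4.368/9.62 = 0.4541 kJ/s

0.45 kJ/s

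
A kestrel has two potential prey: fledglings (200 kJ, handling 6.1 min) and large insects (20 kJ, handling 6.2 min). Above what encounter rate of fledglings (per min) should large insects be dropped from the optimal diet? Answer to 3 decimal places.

0.018 per min

The zero-one rule: include large insects iff E₂/h₂ > λE₁/(1+λh₁). Equality gives the switch point.
λE₁h₂ = E₂ + λE₂h₁ ⇒ λ = E₂/(E₁h₂ − E₂h₁) = 20/(1240 − 122) = 0.01789 per min.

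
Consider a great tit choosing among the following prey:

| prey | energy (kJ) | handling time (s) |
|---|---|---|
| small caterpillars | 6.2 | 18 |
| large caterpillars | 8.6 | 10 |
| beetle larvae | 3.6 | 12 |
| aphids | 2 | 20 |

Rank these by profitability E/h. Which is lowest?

In descending order of E/h:
large caterpillars: 8.6/10 = 0.86 kJ/s
small caterpillars: 6.2/18 = 0.344 kJ/s
beetle larvae: 3.6/12 = 0.3 kJ/s
aphids: 2/20 = 0.1 kJ/s

aphids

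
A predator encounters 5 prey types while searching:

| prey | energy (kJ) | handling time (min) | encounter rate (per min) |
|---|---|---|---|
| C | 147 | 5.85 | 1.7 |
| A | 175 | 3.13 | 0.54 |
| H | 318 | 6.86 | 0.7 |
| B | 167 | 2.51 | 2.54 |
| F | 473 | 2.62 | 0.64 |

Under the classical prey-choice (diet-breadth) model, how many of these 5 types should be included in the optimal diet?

Rank by E/h (kJ/min): F 181, B 66.5, A 55.9, H 46.4, C 25.1. Include each in turn until the next type's E/h falls below the running intake rate.
Rate on top 1: 113.1. B: 66.5 < 113.1 → exclude; stop.
Optimal diet: F — 1 of 5 types.

1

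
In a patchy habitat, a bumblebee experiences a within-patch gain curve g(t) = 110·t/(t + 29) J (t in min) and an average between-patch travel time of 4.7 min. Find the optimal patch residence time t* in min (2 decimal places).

Maximise g(t)/(T+t): set derivative to zero → g'(t)(T+t) = g(t).
g'(t) = 110·29/(t + 29)². Setting 110·29/(t+29)² = 110t/[(t+29)(4.7+t)] gives 29(4.7+t) = t(t+29), so t² = 29×4.7 = 136.3.
t* = √136.3 = 11.67 min.

11.67 min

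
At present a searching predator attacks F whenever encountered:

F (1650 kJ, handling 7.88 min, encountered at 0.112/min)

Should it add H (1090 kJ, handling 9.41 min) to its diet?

Current rate: (0.112×1650)/(1 + 0.112×7.88) = 98.16 kJ/min.
H: E/h = 1090/9.41 = 115.8 kJ/min.
115.8 > 98.16, so adding H raises the average — include it.

Yes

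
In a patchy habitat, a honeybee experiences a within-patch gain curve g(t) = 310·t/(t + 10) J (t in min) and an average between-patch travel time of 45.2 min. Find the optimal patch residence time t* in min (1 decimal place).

Maximise g(t)/(T+t): set derivative to zero → g'(t)(T+t) = g(t).
g'(t) = 310·10/(t + 10)². Setting 310·10/(t+10)² = 310t/[(t+10)(45.2+t)] gives 10(45.2+t) = t(t+10), so t² = 10×45.2 = 452.
t* = √452 = 21.26 min.

21.3 min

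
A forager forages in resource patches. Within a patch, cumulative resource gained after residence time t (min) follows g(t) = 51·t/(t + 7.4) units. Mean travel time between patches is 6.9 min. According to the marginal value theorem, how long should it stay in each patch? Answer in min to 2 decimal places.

7.15 min

By the marginal value theorem, leave when the instantaneous gain rate g'(t) equals the habitat-wide average g(t)/(T + t).
g'(t) = 51·7.4/(t + 7.4)². Setting 51·7.4/(t+7.4)² = 51t/[(t+7.4)(6.9+t)] gives 7.4(6.9+t) = t(t+7.4), so t² = 7.4×6.9 = 51.06.
t* = √51.06 = 7.146 min.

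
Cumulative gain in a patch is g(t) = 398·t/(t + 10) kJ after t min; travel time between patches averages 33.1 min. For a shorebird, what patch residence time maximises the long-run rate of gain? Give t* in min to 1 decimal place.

18.2 min

By the marginal value theorem, leave when the instantaneous gain rate g'(t) equals the habitat-wide average g(t)/(T + t).
g'(t) = 398·10/(t + 10)². Setting 398·10/(t+10)² = 398t/[(t+10)(33.1+t)] gives 10(33.1+t) = t(t+10), so t² = 10×33.1 = 331.
t* = √331 = 18.19 min.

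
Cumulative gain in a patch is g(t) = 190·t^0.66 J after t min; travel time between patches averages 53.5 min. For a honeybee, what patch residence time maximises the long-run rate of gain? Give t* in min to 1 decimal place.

Optimal t* satisfies g'(t*) = g(t*)/(T + t*).
g'(t) = 0.66·190·t^-0.34. Setting 0.66·190·t^-0.34 = 190·t^0.66/(53.5+t) gives 0.66(53.5+t) = t, so 0.34·t = 0.66×53.5.
t* = 0.66×53.5/0.34 = 103.9 min.

103.9 min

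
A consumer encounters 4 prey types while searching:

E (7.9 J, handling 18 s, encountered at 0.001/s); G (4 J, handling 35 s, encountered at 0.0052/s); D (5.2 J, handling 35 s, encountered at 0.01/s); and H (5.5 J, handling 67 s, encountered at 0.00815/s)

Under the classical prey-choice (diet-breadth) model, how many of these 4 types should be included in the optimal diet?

4

Rank by E/h (J/s): E 0.439, D 0.149, G 0.114, H 0.0821. Include each in turn until the next type's E/h falls below the running intake rate.
Rate on top 1: 0.00776. D: 0.149 > 0.00776 → include.
Rate on top 2: 0.04379. G: 0.114 > 0.04379 → include.
Rate on top 3: 0.05206. H: 0.0821 > 0.05206 → include.
Optimal diet: E, D, G, H — 4 of 4 types.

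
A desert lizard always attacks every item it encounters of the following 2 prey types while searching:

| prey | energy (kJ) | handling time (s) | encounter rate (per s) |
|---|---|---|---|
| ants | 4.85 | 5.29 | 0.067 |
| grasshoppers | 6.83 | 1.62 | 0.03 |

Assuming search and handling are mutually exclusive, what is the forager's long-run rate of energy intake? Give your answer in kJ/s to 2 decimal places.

R = Σλ_iE_i / (1 + Σλ_ih_i)
Numerator: 0.067×4.85 + 0.03×6.83 = 0.5299
Denominator: 1 + 0.067×5.29 + 0.03×1.62 = 1.403
R = 0.5299/1.403 = 0.3776 kJ/s

0.38 kJ/s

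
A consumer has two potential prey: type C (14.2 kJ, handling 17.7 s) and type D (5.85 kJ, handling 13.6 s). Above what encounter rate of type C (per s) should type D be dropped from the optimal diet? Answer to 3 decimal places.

0.065 per s

Drop type D once their profitability E₂/h₂ falls below the rate achievable on type C alone: E₂/h₂ = λE₁/(1 + λh₁).
Solve for λ: λE₁h₂ = E₂(1 + λh₁) → λ(E₁h₂ − E₂h₁) = E₂ → λ = E₂/(E₁h₂ − E₂h₁).
λ = 5.85/(14.2×13.6 − 5.85×17.7) = 5.85/89.57 = 0.06531 per s.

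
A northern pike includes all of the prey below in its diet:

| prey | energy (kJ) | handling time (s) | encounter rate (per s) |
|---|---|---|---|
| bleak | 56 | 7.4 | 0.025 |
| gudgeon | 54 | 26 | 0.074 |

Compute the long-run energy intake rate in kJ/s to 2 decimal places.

1.74 kJ/s

R = Σλ_iE_i / (1 + Σλ_ih_i)
Numerator: 0.025×56 + 0.074×54 = 5.396
Denominator: 1 + 0.025×7.4 + 0.074×26 = 3.109
R = 5.396/3.109 = 1.736 kJ/s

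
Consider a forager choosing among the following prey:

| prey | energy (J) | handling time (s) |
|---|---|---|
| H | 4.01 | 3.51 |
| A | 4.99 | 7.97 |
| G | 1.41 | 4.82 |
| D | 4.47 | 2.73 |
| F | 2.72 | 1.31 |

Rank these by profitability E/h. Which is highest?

F

Profitability E/h (J/s): H = 4.01/3.51 = 1.14, A = 4.99/7.97 = 0.626, G = 1.41/4.82 = 0.293, D = 4.47/2.73 = 1.64, F = 2.72/1.31 = 2.08.
Ranked: F > D > H > A > G.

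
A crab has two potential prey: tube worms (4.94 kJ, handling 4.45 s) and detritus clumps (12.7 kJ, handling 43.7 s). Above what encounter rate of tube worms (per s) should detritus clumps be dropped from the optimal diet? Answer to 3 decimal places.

The zero-one rule: include detritus clumps iff E₂/h₂ > λE₁/(1+λh₁). Equality gives the switch point.
λE₁h₂ = E₂ + λE₂h₁ ⇒ λ = E₂/(E₁h₂ − E₂h₁) = 12.7/(215.9 − 56.52) = 0.07969 per s.

0.080 per s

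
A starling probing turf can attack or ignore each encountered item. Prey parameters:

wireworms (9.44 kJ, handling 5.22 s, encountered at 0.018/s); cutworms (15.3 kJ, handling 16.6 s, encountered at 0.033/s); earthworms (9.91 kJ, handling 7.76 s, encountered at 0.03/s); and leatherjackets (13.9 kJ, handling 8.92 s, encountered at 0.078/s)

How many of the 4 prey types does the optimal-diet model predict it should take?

E/h in descending order: wireworms 1.81, leatherjackets 1.56, earthworms 1.28, cutworms 0.922 kJ/s. The optimal diet is the largest prefix of this list for which every included type satisfies E_i/h_i > R on the types above it.
Rate on top 1: 0.1553. leatherjackets: 1.56 > 0.1553 → include.
Rate on top 2: 0.7007. earthworms: 1.28 > 0.7007 → include.
Rate on top 3: 0.7671. cutworms: 0.922 > 0.7671 → include.
Optimal diet: wireworms, leatherjackets, earthworms, cutworms — 4 of 4 types.

4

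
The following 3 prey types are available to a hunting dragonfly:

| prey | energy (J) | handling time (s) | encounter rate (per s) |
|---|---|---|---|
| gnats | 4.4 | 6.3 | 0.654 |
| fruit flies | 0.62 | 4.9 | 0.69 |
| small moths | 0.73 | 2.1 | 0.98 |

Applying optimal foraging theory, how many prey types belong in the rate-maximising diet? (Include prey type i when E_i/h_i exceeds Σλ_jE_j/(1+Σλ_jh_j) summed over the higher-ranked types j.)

Profitabilities (E/h, J/s): gnats 0.698, small moths 0.348, fruit flies 0.127. Add prey in this order while the next type's profitability exceeds the intake rate on those already taken.
Rate on top 1: 0.562. small moths: 0.348 < 0.562 → exclude; stop.
Optimal diet: gnats — 1 of 3 types.

1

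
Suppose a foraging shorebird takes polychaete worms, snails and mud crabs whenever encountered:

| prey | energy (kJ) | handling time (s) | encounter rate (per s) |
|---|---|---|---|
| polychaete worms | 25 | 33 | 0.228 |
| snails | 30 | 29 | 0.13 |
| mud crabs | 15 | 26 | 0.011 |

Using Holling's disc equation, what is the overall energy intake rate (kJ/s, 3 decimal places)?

R = Σλ_iE_i / (1 + Σλ_ih_i)
Numerator: 0.228×25 + 0.13×30 + 0.011×15 = 9.765
Denominator: 1 + 0.228×33 + 0.13×29 + 0.011×26 = 12.58
R = 9.765/12.58 = 0.7762 kJ/s

0.776 kJ/s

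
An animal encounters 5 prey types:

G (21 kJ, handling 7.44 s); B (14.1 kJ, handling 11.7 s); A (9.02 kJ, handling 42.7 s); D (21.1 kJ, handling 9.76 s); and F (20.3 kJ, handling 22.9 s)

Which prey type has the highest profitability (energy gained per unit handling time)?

Profitability E/h (kJ/s): G = 21/7.44 = 2.82, B = 14.1/11.7 = 1.21, A = 9.02/42.7 = 0.211, D = 21.1/9.76 = 2.16, F = 20.3/22.9 = 0.886.
Ranked: G > D > B > F > A.

G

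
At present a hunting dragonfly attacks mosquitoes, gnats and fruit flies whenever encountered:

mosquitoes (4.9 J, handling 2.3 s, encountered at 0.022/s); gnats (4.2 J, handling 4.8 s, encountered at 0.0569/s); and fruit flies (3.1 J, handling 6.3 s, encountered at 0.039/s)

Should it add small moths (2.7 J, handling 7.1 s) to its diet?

Current rate: (0.022×4.9 + 0.0569×4.2 + 0.039×3.1)/(1 + 0.022×2.3 + 0.0569×4.8 + 0.039×6.3) = 0.298 J/s.
Profitability of small moths: 2.7/7.1 = 0.3803 J/s.
0.3803 > 0.298, so adding small moths raises the average — include it.

Yes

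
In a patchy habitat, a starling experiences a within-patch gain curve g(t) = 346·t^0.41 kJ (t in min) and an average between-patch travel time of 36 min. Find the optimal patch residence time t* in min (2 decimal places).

25.02 min

Optimal t* satisfies g'(t*) = g(t*)/(T + t*).
g'(t) = 0.41·346·t^-0.59. Setting 0.41·346·t^-0.59 = 346·t^0.41/(36+t) gives 0.41(36+t) = t, so 0.59·t = 0.41×36.
t* = 0.41×36/0.59 = 25.02 min.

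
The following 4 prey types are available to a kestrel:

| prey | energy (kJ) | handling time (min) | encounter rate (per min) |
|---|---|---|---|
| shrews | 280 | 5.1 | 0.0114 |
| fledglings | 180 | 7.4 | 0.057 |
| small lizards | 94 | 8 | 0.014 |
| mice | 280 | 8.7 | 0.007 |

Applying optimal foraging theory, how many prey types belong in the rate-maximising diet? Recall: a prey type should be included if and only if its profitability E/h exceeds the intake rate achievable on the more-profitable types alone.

4

Rank by E/h (kJ/min): shrews 54.9, mice 32.2, fledglings 24.3, small lizards 11.8. Include each in turn until the next type's E/h falls below the running intake rate.
Rate on top 1: 3.017. mice: 32.2 > 3.017 → include.
Rate on top 2: 4.604. fledglings: 24.3 > 4.604 → include.
Rate on top 3: 10. small lizards: 11.8 > 10 → include.
Optimal diet: shrews, mice, fledglings, small lizards — 4 of 4 types.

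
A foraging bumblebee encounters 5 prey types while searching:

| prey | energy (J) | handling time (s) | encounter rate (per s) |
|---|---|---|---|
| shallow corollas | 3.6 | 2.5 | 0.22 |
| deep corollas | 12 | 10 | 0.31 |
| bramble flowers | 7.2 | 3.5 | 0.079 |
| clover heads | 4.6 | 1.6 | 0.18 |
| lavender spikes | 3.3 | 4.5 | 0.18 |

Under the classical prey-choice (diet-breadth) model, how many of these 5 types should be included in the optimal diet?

Rank by E/h (J/s): clover heads 2.87, bramble flowers 2.06, shallow corollas 1.44, deep corollas 1.2, lavender spikes 0.733. Include each in turn until the next type's E/h falls below the running intake rate.
Rate on top 1: 0.6429. bramble flowers: 2.06 > 0.6429 → include.
Rate on top 2: 0.8928. shallow corollas: 1.44 > 0.8928 → include.
Rate on top 3: 1.035. deep corollas: 1.2 > 1.035 → include.
Rate on top 4: 1.133. lavender spikes: 0.733 < 1.133 → exclude; stop.
Optimal diet: clover heads, bramble flowers, shallow corollas, deep corollas — 4 of 5 types.

4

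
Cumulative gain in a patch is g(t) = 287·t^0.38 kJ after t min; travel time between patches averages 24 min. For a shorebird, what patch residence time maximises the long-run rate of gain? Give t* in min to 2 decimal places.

Optimal t* satisfies g'(t*) = g(t*)/(T + t*).
g'(t) = 0.38·287·t^-0.62. Setting 0.38·287·t^-0.62 = 287·t^0.38/(24+t) gives 0.38(24+t) = t, so 0.62·t = 0.38×24.
t* = 0.38×24/0.62 = 14.71 min.

14.71 min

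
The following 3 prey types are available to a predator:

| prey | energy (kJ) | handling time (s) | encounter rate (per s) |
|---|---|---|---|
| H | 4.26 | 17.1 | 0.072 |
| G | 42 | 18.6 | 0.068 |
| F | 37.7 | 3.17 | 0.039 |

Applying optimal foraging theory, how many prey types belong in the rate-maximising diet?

2

Profitabilities (E/h, kJ/s): F 11.9, G 2.26, H 0.249. Add prey in this order while the next type's profitability exceeds the intake rate on those already taken.
Rate on top 1: 1.309. G: 2.26 > 1.309 → include.
Rate on top 2: 1.811. H: 0.249 < 1.811 → exclude; stop.
Optimal diet: F, G — 2 of 3 types.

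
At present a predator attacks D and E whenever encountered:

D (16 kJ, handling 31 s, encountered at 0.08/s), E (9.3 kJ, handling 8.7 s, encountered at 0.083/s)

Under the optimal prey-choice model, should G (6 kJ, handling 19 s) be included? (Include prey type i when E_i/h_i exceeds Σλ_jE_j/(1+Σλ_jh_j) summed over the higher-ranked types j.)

No

Current rate: (0.08×16 + 0.083×9.3)/(1 + 0.08×31 + 0.083×8.7) = 0.4883 kJ/s.
Profitability of G: 6/19 = 0.3158 kJ/s.
Since 0.3158 < R, time spent handling G is better spent searching.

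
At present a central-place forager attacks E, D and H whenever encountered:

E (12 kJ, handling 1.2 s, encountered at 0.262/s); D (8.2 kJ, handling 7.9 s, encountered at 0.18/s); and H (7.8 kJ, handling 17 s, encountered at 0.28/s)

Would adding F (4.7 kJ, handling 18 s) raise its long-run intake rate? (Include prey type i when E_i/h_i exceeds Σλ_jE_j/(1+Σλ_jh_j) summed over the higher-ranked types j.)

No

On E, D and H alone, R = ΣλE/(1+Σλh) = 6.804/7.496 = 0.9076 kJ/s.
Profitability of F: 4.7/18 = 0.2611 kJ/s.
Since 0.2611 < R, time spent handling F is better spent searching.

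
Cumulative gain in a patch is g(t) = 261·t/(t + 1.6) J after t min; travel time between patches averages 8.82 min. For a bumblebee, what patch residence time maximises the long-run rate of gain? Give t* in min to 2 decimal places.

Optimal t* satisfies g'(t*) = g(t*)/(T + t*).
g'(t) = 261·1.6/(t + 1.6)². Setting 261·1.6/(t+1.6)² = 261t/[(t+1.6)(8.82+t)] gives 1.6(8.82+t) = t(t+1.6), so t² = 1.6×8.82 = 14.11.
t* = √14.11 = 3.757 min.

3.76 min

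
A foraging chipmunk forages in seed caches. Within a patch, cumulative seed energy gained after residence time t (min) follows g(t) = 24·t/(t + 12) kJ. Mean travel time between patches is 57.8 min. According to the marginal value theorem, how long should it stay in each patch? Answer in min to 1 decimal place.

26.3 min

Optimal t* satisfies g'(t*) = g(t*)/(T + t*).
g'(t) = 24·12/(t + 12)². Setting 24·12/(t+12)² = 24t/[(t+12)(57.8+t)] gives 12(57.8+t) = t(t+12), so t² = 12×57.8 = 693.6.
t* = √693.6 = 26.34 min.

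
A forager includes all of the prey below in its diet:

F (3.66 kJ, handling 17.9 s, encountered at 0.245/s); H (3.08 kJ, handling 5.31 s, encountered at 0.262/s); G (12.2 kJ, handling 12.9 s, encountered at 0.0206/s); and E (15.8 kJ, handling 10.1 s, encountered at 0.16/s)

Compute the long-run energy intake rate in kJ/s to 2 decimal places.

0.52 kJ/s

R = Σλ_iE_i / (1 + Σλ_ih_i)
Numerator: 0.245×3.66 + 0.262×3.08 + 0.0206×12.2 + 0.16×15.8 = 4.483
Denominator: 1 + 0.245×17.9 + 0.262×5.31 + 0.0206×12.9 + 0.16×10.1 = 8.658
R = 4.483/8.658 = 0.5178 kJ/s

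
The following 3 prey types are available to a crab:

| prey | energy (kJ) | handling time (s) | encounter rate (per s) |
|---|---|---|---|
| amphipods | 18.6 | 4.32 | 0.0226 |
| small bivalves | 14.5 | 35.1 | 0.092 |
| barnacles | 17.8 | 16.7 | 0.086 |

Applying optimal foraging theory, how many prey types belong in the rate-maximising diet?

2

Profitabilities (E/h, kJ/s): amphipods 4.31, barnacles 1.07, small bivalves 0.413. Add prey in this order while the next type's profitability exceeds the intake rate on those already taken.
Rate on top 1: 0.383. barnacles: 1.07 > 0.383 → include.
Rate on top 2: 0.77. small bivalves: 0.413 < 0.77 → exclude; stop.
Optimal diet: amphipods, barnacles — 2 of 3 types.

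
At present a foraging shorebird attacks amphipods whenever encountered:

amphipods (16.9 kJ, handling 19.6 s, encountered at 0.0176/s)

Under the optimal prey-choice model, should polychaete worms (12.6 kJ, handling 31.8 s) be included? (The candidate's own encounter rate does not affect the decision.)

On amphipods alone, R = ΣλE/(1+Σλh) = 0.2974/1.345 = 0.2212 kJ/s.
polychaete worms: E/h = 12.6/31.8 = 0.3962 kJ/s.
Since 0.3962 > R, including polychaete worms increases the long-run rate.

Yes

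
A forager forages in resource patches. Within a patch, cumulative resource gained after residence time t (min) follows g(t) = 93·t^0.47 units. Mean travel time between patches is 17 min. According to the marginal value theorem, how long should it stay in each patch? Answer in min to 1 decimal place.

15.1 min

By the marginal value theorem, leave when the instantaneous gain rate g'(t) equals the habitat-wide average g(t)/(T + t).
g'(t) = 0.47·93·t^-0.53. Setting 0.47·93·t^-0.53 = 93·t^0.47/(17+t) gives 0.47(17+t) = t, so 0.53·t = 0.47×17.
t* = 0.47×17/0.53 = 15.08 min.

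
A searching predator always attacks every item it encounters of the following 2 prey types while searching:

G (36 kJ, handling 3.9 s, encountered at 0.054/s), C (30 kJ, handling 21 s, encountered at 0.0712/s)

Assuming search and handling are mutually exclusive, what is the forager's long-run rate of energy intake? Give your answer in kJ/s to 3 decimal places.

1.508 kJ/s

Energy encountered per unit search time: 0.054×36 + 0.0712×30 = 4.08 kJ/s.
Handling time per unit search time: 0.054×3.9 + 0.0712×21 = 1.706.
Rate = 4.08/(1 + 1.706) = 1.508 kJ/s.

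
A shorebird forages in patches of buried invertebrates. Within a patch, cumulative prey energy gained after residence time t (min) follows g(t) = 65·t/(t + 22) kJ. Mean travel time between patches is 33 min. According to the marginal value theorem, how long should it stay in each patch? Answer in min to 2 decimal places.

26.94 min

By the marginal value theorem, leave when the instantaneous gain rate g'(t) equals the habitat-wide average g(t)/(T + t).
g'(t) = 65·22/(t + 22)². Setting 65·22/(t+22)² = 65t/[(t+22)(33+t)] gives 22(33+t) = t(t+22), so t² = 22×33 = 726.
t* = √726 = 26.94 min.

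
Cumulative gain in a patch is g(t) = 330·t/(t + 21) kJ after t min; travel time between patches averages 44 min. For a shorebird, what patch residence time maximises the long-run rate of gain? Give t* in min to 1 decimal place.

30.4 min

Maximise g(t)/(T+t): set derivative to zero → g'(t)(T+t) = g(t).
g'(t) = 330·21/(t + 21)². Setting 330·21/(t+21)² = 330t/[(t+21)(44+t)] gives 21(44+t) = t(t+21), so t² = 21×44 = 924.
t* = √924 = 30.4 min.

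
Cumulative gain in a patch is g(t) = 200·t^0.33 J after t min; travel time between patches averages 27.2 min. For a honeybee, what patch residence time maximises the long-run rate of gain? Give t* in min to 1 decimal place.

By the marginal value theorem, leave when the instantaneous gain rate g'(t) equals the habitat-wide average g(t)/(T + t).
g'(t) = 0.33·200·t^-0.67. Setting 0.33·200·t^-0.67 = 200·t^0.33/(27.2+t) gives 0.33(27.2+t) = t, so 0.67·t = 0.33×27.2.
t* = 0.33×27.2/0.67 = 13.4 min.

13.4 min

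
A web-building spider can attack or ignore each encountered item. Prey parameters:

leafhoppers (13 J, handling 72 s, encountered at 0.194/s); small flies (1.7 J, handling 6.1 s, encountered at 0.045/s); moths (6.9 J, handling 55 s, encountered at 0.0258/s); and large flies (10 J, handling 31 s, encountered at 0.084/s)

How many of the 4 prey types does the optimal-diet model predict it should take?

E/h in descending order: large flies 0.323, small flies 0.279, leafhoppers 0.181, moths 0.125 J/s. The optimal diet is the largest prefix of this list for which every included type satisfies E_i/h_i > R on the types above it.
Rate on top 1: 0.2331. small flies: 0.279 > 0.2331 → include.
Rate on top 2: 0.2363. leafhoppers: 0.181 < 0.2363 → exclude; stop.
Optimal diet: large flies, small flies — 2 of 4 types.

2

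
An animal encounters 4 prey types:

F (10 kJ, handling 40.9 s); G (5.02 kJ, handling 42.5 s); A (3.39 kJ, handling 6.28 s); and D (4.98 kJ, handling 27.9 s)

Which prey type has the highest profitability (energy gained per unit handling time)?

A

In descending order of E/h:
A: 3.39/6.28 = 0.54 kJ/s
F: 10/40.9 = 0.244 kJ/s
D: 4.98/27.9 = 0.178 kJ/s
G: 5.02/42.5 = 0.118 kJ/s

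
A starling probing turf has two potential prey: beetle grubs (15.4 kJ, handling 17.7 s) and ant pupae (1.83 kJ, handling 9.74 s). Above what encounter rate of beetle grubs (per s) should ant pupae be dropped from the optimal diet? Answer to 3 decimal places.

The zero-one rule: include ant pupae iff E₂/h₂ > λE₁/(1+λh₁). Equality gives the switch point.
λE₁h₂ = E₂ + λE₂h₁ ⇒ λ = E₂/(E₁h₂ − E₂h₁) = 1.83/(150 − 32.39) = 0.01556 per s.

0.016 per s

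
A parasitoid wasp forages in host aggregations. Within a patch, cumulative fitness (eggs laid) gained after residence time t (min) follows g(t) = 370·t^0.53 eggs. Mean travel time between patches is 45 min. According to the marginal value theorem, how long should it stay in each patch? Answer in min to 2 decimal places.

50.74 min

Optimal t* satisfies g'(t*) = g(t*)/(T + t*).
g'(t) = 0.53·370·t^-0.47. Setting 0.53·370·t^-0.47 = 370·t^0.53/(45+t) gives 0.53(45+t) = t, so 0.47·t = 0.53×45.
t* = 0.53×45/0.47 = 50.74 min.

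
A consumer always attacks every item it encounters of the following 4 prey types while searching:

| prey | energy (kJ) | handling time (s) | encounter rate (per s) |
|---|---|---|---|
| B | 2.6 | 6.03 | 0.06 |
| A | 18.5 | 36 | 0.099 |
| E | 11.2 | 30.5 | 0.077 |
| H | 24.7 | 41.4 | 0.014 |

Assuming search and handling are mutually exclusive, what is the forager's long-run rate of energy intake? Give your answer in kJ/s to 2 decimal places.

0.41 kJ/s

R = Σλ_iE_i / (1 + Σλ_ih_i)
Numerator: 0.06×2.6 + 0.099×18.5 + 0.077×11.2 + 0.014×24.7 = 3.196
Denominator: 1 + 0.06×6.03 + 0.099×36 + 0.077×30.5 + 0.014×41.4 = 7.854
R = 3.196/7.854 = 0.4069 kJ/s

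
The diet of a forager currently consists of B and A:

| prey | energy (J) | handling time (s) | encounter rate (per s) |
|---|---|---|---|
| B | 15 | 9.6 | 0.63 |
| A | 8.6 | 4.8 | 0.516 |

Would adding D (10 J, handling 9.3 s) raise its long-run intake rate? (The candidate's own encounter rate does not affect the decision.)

On B and A alone, R = ΣλE/(1+Σλh) = 13.89/9.525 = 1.458 J/s.
Profitability of D: 10/9.3 = 1.075 J/s.
1.075 < 1.458, so adding D would lower the average — exclude it.

No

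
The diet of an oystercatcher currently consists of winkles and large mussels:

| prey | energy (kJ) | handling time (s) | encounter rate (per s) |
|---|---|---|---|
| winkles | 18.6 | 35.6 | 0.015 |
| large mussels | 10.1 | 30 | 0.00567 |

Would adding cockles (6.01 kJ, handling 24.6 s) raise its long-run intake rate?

Intake rate on the current diet: R = (0.015×18.6 + 0.00567×10.1) / (1 + 0.015×35.6 + 0.00567×30) = 0.3363/1.704 = 0.1973 kJ/s.
cockles: E/h = 6.01/24.6 = 0.2443 kJ/s.
0.2443 > 0.1973, so adding cockles raises the average — include it.

Yes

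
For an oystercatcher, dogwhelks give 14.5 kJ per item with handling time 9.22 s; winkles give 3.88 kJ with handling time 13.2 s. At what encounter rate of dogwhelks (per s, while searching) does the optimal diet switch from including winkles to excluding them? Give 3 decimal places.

The zero-one rule: include winkles iff E₂/h₂ > λE₁/(1+λh₁). Equality gives the switch point.
λE₁h₂ = E₂ + λE₂h₁ ⇒ λ = E₂/(E₁h₂ − E₂h₁) = 3.88/(191.4 − 35.77) = 0.02493 per s.

0.025 per s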